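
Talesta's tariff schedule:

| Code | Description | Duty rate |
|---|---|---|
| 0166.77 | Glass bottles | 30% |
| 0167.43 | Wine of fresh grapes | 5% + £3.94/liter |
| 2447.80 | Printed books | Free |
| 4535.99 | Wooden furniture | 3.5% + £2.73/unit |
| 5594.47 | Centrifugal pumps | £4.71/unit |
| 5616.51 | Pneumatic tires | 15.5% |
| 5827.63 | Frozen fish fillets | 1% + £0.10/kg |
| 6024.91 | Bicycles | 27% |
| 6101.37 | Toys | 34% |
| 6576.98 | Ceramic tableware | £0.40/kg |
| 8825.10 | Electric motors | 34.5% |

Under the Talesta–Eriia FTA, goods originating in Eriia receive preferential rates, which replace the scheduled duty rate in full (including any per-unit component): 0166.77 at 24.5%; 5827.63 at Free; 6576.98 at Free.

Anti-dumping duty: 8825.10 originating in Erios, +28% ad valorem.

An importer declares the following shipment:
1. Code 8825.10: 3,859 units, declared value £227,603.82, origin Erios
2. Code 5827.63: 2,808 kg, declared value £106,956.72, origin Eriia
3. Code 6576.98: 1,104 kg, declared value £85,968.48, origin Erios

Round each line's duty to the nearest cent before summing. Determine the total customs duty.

Line 1 (8825.10, Erios, 3,859 units, £227,603.82):
Base rate for 8825.10 is 34.5%.
Additional duty on 8825.10 from Erios: +28%. Applied ad valorem rate: 34.5% + 28% = 62.5%.
Duty = £227,603.82 × 62.5% = £142,252.39.
Line 2 (5827.63, Eriia, 2,808 kg, £106,956.72):
Base rate for 5827.63 is 1% + £0.10/kg.
Origin Eriia qualifies under the Talesta–Eriia agreement and 5827.63 is covered: preferential rate Free applies instead.
Duty = £106,956.72 × 0% = £0.00.
Line 3 (6576.98, Erios, 1,104 kg, £85,968.48):
Base rate for 6576.98 is £0.40/kg.
6576.98 has an FTA preferential rate, but origin Erios is not Eriia; base rate stands.
Duty = 1,104 × £0.40 = £441.60.
Total = £142,252.39 + £0.00 + £441.60 = £142,693.99.

£142,693.99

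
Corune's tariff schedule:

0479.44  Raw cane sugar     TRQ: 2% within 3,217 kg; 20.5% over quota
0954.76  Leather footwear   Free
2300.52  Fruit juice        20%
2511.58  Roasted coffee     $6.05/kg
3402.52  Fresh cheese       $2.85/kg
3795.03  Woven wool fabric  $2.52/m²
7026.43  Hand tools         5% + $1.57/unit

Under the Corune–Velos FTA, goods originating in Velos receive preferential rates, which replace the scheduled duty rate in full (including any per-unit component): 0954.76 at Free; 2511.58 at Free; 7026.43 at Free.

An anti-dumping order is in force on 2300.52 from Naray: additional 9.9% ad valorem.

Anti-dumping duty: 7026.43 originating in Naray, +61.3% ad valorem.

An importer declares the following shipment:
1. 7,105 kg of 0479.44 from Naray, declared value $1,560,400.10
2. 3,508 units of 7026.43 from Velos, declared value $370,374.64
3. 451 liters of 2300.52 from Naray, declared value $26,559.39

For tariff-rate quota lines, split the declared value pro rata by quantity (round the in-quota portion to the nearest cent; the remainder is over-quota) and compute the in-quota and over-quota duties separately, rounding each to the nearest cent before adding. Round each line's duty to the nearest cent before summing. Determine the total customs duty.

$197,117.53

Line 1 (0479.44, Naray, 7,105 kg, $1,560,400.10):
Code 0479.44 is under a tariff-rate quota (threshold 3,217 kg). In-quota: 3,217 kg at 2%; over-quota: 3,888 kg at 20.5%.
Pro-rata value split: in-quota = $1,560,400.10 × 3,217/7,105 = $706,517.54; over-quota = $1,560,400.10 − $706,517.54 = $853,882.56.
In-quota duty = $706,517.54 × 2% = $14,130.35. Over-quota duty = $853,882.56 × 20.5% = $175,045.92.
Line duty = $14,130.35 + $175,045.92 = $189,176.27.
Line 2 (7026.43, Velos, 3,508 units, $370,374.64):
Base rate for 7026.43 is 5% + $1.57/unit.
Origin Velos qualifies under the Corune–Velos agreement and 7026.43 is covered: preferential rate Free applies instead.
The additional-duty order on 7026.43 targets Naray, not Velos; it does not apply.
Duty = $370,374.64 × 0% = $0.00.
Line 3 (2300.52, Naray, 451 liters, $26,559.39):
Base rate for 2300.52 is 20%.
Additional duty on 2300.52 from Naray: +9.9%. Applied ad valorem rate: 20% + 9.9% = 29.9%.
Duty = $26,559.39 × 29.9% = $7,941.26.
Total = $189,176.27 + $0.00 + $7,941.26 = $197,117.53.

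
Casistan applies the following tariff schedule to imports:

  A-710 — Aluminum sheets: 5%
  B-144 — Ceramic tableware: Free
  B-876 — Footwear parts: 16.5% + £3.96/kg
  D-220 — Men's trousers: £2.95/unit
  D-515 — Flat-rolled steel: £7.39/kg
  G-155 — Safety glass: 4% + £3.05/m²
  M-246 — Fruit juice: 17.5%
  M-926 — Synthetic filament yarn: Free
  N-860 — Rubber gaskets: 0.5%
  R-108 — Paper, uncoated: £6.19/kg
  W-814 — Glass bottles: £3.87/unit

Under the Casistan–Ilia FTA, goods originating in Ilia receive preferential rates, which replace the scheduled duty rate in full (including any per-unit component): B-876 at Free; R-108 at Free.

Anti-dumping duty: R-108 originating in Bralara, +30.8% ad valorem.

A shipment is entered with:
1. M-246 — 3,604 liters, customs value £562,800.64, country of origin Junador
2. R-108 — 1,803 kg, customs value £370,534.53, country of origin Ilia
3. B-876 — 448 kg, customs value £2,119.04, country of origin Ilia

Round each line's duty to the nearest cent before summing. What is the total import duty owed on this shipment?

Line 1 (M-246, Junador, 3,604 liters, £562,800.64):
Base rate for M-246 is 17.5%.
Duty = £562,800.64 × 17.5% = £98,490.11.
Line 2 (R-108, Ilia, 1,803 kg, £370,534.53):
Base rate for R-108 is £6.19/kg.
Origin Ilia qualifies under the Casistan–Ilia agreement and R-108 is covered: preferential rate Free applies instead.
The additional-duty order on R-108 targets Bralara, not Ilia; it does not apply.
Duty = £370,534.53 × 0% = £0.00.
Line 3 (B-876, Ilia, 448 kg, £2,119.04):
Base rate for B-876 is 16.5% + £3.96/kg.
Origin Ilia qualifies under the Casistan–Ilia agreement and B-876 is covered: preferential rate Free applies instead.
Duty = £2,119.04 × 0% = £0.00.
Total = £98,490.11 + £0.00 + £0.00 = £98,490.11.

£98,490.11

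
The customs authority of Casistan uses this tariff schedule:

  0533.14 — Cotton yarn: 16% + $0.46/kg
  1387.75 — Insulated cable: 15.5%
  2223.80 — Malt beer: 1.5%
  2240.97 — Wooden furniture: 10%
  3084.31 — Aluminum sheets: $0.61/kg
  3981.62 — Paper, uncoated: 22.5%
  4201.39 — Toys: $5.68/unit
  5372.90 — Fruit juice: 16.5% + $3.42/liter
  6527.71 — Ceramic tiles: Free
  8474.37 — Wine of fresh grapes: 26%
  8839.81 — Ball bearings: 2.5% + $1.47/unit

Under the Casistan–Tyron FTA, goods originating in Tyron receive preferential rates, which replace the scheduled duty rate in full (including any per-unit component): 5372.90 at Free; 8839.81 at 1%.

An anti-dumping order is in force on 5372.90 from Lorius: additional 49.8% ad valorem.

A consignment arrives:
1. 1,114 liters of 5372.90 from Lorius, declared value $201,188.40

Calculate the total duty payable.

$137,197.79

Line 1 (5372.90, Lorius, 1,114 liters, $201,188.40):
Base rate for 5372.90 is 16.5% + $3.42/liter.
5372.90 has an FTA preferential rate, but origin Lorius is not Tyron; base rate stands.
Additional duty on 5372.90 from Lorius: +49.8%. Applied ad valorem rate: 16.5% + 49.8% = 66.3%.
Duty = $201,188.40 × 66.3% + 1,114 × $3.42 = $137,197.79.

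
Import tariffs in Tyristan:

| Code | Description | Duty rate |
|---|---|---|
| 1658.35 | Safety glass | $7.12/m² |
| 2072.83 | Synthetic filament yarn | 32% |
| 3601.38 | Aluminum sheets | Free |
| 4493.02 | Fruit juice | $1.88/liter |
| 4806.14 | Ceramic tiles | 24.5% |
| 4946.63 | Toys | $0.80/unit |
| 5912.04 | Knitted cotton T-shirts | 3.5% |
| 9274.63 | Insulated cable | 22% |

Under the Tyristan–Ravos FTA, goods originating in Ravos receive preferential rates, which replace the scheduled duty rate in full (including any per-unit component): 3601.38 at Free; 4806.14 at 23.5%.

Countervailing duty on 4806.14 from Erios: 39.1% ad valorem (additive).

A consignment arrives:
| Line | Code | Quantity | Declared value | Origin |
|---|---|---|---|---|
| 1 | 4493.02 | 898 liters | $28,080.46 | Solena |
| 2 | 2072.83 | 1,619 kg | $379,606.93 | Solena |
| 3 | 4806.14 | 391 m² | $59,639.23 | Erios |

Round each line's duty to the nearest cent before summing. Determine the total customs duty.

$161,093.01

Line 1 (4493.02, Solena, 898 liters, $28,080.46):
Base rate for 4493.02 is $1.88/liter.
Duty = 898 × $1.88 = $1,688.24.
Line 2 (2072.83, Solena, 1,619 kg, $379,606.93):
Base rate for 2072.83 is 32%.
Duty = $379,606.93 × 32% = $121,474.22.
Line 3 (4806.14, Erios, 391 m², $59,639.23):
Base rate for 4806.14 is 24.5%.
4806.14 has an FTA preferential rate, but origin Erios is not Ravos; base rate stands.
Additional duty on 4806.14 from Erios: +39.1%. Applied ad valorem rate: 24.5% + 39.1% = 63.6%.
Duty = $59,639.23 × 63.6% = $37,930.55.
Total = $1,688.24 + $121,474.22 + $37,930.55 = $161,093.01.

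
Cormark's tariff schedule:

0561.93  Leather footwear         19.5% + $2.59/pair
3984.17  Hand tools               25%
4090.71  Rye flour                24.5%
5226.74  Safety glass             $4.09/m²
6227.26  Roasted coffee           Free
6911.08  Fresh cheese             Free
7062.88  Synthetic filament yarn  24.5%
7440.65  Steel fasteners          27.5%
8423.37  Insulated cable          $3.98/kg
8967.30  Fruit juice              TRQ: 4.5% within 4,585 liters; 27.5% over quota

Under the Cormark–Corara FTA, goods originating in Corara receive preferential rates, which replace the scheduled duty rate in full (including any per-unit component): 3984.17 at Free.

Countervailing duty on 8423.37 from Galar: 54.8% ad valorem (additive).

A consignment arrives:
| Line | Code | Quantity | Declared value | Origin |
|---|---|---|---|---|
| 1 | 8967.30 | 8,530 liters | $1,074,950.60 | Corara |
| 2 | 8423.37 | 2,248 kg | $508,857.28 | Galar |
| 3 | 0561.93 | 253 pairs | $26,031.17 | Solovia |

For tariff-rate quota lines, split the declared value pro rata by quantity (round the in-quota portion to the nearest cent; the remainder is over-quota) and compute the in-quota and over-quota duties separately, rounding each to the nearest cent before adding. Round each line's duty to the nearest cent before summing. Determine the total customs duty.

Line 1 (8967.30, Corara, 8,530 liters, $1,074,950.60):
Code 8967.30 is under a tariff-rate quota (threshold 4,585 liters). In-quota: 4,585 liters at 4.5%; over-quota: 3,945 liters at 27.5%.
Pro-rata value split: in-quota = $1,074,950.60 × 4,585/8,530 = $577,801.70; over-quota = $1,074,950.60 − $577,801.70 = $497,148.90.
In-quota duty = $577,801.70 × 4.5% = $26,001.08. Over-quota duty = $497,148.90 × 27.5% = $136,715.95.
Line duty = $26,001.08 + $136,715.95 = $162,717.03.
Line 2 (8423.37, Galar, 2,248 kg, $508,857.28):
Base rate for 8423.37 is $3.98/kg.
Additional duty on 8423.37 from Galar: +54.8% ad valorem. Applied ad valorem rate = 54.8%.
Duty = $508,857.28 × 54.8% + 2,248 × $3.98 = $287,800.83.
Line 3 (0561.93, Solovia, 253 pairs, $26,031.17):
Base rate for 0561.93 is 19.5% + $2.59/pair.
Duty = $26,031.17 × 19.5% + 253 × $2.59 = $5,731.35.
Total = $162,717.03 + $287,800.83 + $5,731.35 = $456,249.21.

$456,249.21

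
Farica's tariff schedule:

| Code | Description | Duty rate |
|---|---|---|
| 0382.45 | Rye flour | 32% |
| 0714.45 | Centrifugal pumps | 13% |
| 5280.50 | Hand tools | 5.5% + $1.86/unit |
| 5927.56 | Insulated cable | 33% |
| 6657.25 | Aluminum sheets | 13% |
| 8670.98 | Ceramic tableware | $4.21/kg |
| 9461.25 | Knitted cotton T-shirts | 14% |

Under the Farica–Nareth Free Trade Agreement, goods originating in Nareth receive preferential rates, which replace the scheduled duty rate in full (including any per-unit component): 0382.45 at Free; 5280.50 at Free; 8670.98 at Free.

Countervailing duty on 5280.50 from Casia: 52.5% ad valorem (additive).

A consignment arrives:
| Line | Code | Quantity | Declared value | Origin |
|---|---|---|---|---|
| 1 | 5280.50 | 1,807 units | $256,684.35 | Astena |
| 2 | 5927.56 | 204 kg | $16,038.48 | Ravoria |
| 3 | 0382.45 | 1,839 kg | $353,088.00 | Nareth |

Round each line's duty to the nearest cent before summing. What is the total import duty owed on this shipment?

$22,771.36

Line 1 (5280.50, Astena, 1,807 units, $256,684.35):
Base rate for 5280.50 is 5.5% + $1.86/unit.
5280.50 has an FTA preferential rate, but origin Astena is not Nareth; base rate stands.
The additional-duty order on 5280.50 targets Casia, not Astena; it does not apply.
Duty = $256,684.35 × 5.5% + 1,807 × $1.86 = $17,478.66.
Line 2 (5927.56, Ravoria, 204 kg, $16,038.48):
Base rate for 5927.56 is 33%.
Duty = $16,038.48 × 33% = $5,292.70.
Line 3 (0382.45, Nareth, 1,839 kg, $353,088.00):
Base rate for 0382.45 is 32%.
Origin Nareth qualifies under the Farica–Nareth agreement and 0382.45 is covered: preferential rate Free applies instead.
Duty = $353,088.00 × 0% = $0.00.
Total = $17,478.66 + $5,292.70 + $0.00 = $22,771.36.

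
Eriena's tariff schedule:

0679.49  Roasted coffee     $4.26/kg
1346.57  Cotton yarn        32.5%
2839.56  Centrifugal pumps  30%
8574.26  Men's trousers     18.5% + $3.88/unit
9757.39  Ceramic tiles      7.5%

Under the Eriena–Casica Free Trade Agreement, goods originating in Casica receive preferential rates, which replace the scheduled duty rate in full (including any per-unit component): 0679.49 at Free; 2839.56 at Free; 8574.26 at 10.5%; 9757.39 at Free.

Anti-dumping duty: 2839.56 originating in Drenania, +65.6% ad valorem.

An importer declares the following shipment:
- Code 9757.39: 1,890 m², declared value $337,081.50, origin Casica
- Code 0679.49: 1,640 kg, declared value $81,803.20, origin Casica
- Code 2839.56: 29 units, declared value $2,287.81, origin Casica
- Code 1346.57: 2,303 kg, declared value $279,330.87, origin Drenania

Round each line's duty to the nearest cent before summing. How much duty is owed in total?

Line 1 (9757.39, Casica, 1,890 m², $337,081.50):
Base rate for 9757.39 is 7.5%.
Origin Casica qualifies under the Eriena–Casica agreement and 9757.39 is covered: preferential rate Free applies instead.
Duty = $337,081.50 × 0% = $0.00.
Line 2 (0679.49, Casica, 1,640 kg, $81,803.20):
Base rate for 0679.49 is $4.26/kg.
Origin Casica qualifies under the Eriena–Casica agreement and 0679.49 is covered: preferential rate Free applies instead.
Duty = $81,803.20 × 0% = $0.00.
Line 3 (2839.56, Casica, 29 units, $2,287.81):
Base rate for 2839.56 is 30%.
Origin Casica qualifies under the Eriena–Casica agreement and 2839.56 is covered: preferential rate Free applies instead.
The additional-duty order on 2839.56 targets Drenania, not Casica; it does not apply.
Duty = $2,287.81 × 0% = $0.00.
Line 4 (1346.57, Drenania, 2,303 kg, $279,330.87):
Base rate for 1346.57 is 32.5%.
Duty = $279,330.87 × 32.5% = $90,782.53.
Total = $0.00 + $0.00 + $0.00 + $90,782.53 = $90,782.53.

$90,782.53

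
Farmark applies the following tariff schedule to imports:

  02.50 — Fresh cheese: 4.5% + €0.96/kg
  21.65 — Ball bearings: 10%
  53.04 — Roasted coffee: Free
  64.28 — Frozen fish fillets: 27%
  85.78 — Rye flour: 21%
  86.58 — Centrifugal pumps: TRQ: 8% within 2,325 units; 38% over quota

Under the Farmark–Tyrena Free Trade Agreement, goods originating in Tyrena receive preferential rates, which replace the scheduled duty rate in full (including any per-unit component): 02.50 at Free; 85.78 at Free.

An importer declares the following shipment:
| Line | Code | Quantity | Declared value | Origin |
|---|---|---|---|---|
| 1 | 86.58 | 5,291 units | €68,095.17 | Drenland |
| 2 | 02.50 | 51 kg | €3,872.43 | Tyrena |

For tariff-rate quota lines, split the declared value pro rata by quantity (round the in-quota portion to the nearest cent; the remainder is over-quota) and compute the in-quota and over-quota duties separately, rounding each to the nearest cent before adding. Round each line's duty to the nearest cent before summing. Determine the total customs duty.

€16,899.34

Line 1 (86.58, Drenland, 5,291 units, €68,095.17):
Code 86.58 is under a tariff-rate quota (threshold 2,325 units). In-quota: 2,325 units at 8%; over-quota: 2,966 units at 38%.
Pro-rata value split: in-quota = €68,095.17 × 2,325/5,291 = €29,922.75; over-quota = €68,095.17 − €29,922.75 = €38,172.42.
In-quota duty = €29,922.75 × 8% = €2,393.82. Over-quota duty = €38,172.42 × 38% = €14,505.52.
Line duty = €2,393.82 + €14,505.52 = €16,899.34.
Line 2 (02.50, Tyrena, 51 kg, €3,872.43):
Base rate for 02.50 is 4.5% + €0.96/kg.
Origin Tyrena qualifies under the Farmark–Tyrena agreement and 02.50 is covered: preferential rate Free applies instead.
Duty = €3,872.43 × 0% = €0.00.
Total = €16,899.34 + €0.00 = €16,899.34.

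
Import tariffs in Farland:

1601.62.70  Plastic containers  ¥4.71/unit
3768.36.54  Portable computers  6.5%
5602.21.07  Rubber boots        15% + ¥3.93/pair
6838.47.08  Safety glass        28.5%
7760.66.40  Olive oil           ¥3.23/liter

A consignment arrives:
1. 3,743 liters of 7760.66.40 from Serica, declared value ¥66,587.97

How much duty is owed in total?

Line 1 (7760.66.40, Serica, 3,743 liters, ¥66,587.97):
Base rate for 7760.66.40 is ¥3.23/liter.
Duty = 3,743 × ¥3.23 = ¥12,089.89.

¥12,089.89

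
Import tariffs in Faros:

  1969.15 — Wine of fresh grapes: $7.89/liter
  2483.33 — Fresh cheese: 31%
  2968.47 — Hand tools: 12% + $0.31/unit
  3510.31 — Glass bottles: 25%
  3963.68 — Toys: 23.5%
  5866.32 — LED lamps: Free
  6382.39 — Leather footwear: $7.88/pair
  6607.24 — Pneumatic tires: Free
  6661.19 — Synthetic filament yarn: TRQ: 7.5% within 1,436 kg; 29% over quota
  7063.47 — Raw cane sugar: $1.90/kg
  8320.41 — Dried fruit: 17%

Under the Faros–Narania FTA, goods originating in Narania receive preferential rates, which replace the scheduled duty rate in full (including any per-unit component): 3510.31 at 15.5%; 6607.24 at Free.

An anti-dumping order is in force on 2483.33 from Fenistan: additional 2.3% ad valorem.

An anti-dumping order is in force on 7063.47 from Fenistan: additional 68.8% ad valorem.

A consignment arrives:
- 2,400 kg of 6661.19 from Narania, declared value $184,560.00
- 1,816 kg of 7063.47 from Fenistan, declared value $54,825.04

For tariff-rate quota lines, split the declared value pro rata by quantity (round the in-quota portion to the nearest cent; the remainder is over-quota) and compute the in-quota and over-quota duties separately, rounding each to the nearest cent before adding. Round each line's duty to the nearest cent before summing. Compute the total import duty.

Line 1 (6661.19, Narania, 2,400 kg, $184,560.00):
Code 6661.19 is under a tariff-rate quota (threshold 1,436 kg). In-quota: 1,436 kg at 7.5%; over-quota: 964 kg at 29%.
Pro-rata value split: in-quota = $184,560.00 × 1,436/2,400 = $110,428.40; over-quota = $184,560.00 − $110,428.40 = $74,131.60.
In-quota duty = $110,428.40 × 7.5% = $8,282.13. Over-quota duty = $74,131.60 × 29% = $21,498.16.
Line duty = $8,282.13 + $21,498.16 = $29,780.29.
Line 2 (7063.47, Fenistan, 1,816 kg, $54,825.04):
Base rate for 7063.47 is $1.90/kg.
Additional duty on 7063.47 from Fenistan: +68.8% ad valorem. Applied ad valorem rate = 68.8%.
Duty = $54,825.04 × 68.8% + 1,816 × $1.90 = $41,170.03.
Total = $29,780.29 + $41,170.03 = $70,950.32.

$70,950.32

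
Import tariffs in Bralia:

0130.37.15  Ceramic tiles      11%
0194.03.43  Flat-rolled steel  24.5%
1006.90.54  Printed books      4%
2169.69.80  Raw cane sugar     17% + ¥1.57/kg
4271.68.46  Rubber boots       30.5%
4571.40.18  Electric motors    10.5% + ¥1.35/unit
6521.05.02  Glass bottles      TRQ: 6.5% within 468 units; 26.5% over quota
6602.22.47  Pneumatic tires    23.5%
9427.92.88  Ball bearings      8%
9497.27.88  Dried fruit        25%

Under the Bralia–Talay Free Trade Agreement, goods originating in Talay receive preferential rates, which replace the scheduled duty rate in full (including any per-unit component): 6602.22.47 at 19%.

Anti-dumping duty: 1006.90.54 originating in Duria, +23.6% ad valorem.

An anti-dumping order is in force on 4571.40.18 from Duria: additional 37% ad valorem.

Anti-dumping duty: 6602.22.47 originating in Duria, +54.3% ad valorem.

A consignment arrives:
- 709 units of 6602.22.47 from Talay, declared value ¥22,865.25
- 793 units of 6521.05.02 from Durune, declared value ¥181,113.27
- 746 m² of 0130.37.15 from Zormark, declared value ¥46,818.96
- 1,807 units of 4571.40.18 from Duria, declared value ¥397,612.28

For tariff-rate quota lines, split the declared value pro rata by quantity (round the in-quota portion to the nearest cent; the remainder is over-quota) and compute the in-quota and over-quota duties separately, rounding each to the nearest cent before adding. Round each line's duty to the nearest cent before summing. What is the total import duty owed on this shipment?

¥227,417.48

Line 1 (6602.22.47, Talay, 709 units, ¥22,865.25):
Base rate for 6602.22.47 is 23.5%.
Origin Talay qualifies under the Bralia–Talay agreement and 6602.22.47 is covered: preferential rate 19% applies instead.
The additional-duty order on 6602.22.47 targets Duria, not Talay; it does not apply.
Duty = ¥22,865.25 × 19% = ¥4,344.40.
Line 2 (6521.05.02, Durune, 793 units, ¥181,113.27):
Code 6521.05.02 is under a tariff-rate quota (threshold 468 units). In-quota: 468 units at 6.5%; over-quota: 325 units at 26.5%.
Pro-rata value split: in-quota = ¥181,113.27 × 468/793 = ¥106,886.52; over-quota = ¥181,113.27 − ¥106,886.52 = ¥74,226.75.
In-quota duty = ¥106,886.52 × 6.5% = ¥6,947.62. Over-quota duty = ¥74,226.75 × 26.5% = ¥19,670.09.
Line duty = ¥6,947.62 + ¥19,670.09 = ¥26,617.71.
Line 3 (0130.37.15, Zormark, 746 m², ¥46,818.96):
Base rate for 0130.37.15 is 11%.
Duty = ¥46,818.96 × 11% = ¥5,150.09.
Line 4 (4571.40.18, Duria, 1,807 units, ¥397,612.28):
Base rate for 4571.40.18 is 10.5% + ¥1.35/unit.
Additional duty on 4571.40.18 from Duria: +37%. Applied ad valorem rate: 10.5% + 37% = 47.5%.
Duty = ¥397,612.28 × 47.5% + 1,807 × ¥1.35 = ¥191,305.28.
Total = ¥4,344.40 + ¥26,617.71 + ¥5,150.09 + ¥191,305.28 = ¥227,417.48.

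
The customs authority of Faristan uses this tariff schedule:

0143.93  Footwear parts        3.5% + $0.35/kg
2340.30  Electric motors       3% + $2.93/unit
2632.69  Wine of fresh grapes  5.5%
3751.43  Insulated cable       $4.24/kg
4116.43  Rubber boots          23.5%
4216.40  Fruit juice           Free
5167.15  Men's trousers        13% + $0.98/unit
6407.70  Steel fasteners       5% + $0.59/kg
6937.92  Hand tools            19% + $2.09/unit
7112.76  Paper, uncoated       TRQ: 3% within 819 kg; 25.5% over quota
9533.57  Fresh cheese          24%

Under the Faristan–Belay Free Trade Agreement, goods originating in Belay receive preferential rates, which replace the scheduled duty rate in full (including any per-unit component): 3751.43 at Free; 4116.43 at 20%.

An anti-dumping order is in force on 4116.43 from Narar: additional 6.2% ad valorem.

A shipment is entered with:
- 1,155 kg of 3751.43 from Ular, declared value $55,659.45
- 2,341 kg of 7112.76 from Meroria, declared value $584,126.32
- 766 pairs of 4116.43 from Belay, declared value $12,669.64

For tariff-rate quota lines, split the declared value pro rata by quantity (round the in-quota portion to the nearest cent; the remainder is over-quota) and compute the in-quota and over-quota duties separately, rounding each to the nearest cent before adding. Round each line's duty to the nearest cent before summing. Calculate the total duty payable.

$110,403.05

Line 1 (3751.43, Ular, 1,155 kg, $55,659.45):
Base rate for 3751.43 is $4.24/kg.
3751.43 has an FTA preferential rate, but origin Ular is not Belay; base rate stands.
Duty = 1,155 × $4.24 = $4,897.20.
Line 2 (7112.76, Meroria, 2,341 kg, $584,126.32):
Code 7112.76 is under a tariff-rate quota (threshold 819 kg). In-quota: 819 kg at 3%; over-quota: 1,522 kg at 25.5%.
Pro-rata value split: in-quota = $584,126.32 × 819/2,341 = $204,356.88; over-quota = $584,126.32 − $204,356.88 = $379,769.44.
In-quota duty = $204,356.88 × 3% = $6,130.71. Over-quota duty = $379,769.44 × 25.5% = $96,841.21.
Line duty = $6,130.71 + $96,841.21 = $102,971.92.
Line 3 (4116.43, Belay, 766 pairs, $12,669.64):
Base rate for 4116.43 is 23.5%.
Origin Belay qualifies under the Faristan–Belay agreement and 4116.43 is covered: preferential rate 20% applies instead.
The additional-duty order on 4116.43 targets Narar, not Belay; it does not apply.
Duty = $12,669.64 × 20% = $2,533.93.
Total = $4,897.20 + $102,971.92 + $2,533.93 = $110,403.05.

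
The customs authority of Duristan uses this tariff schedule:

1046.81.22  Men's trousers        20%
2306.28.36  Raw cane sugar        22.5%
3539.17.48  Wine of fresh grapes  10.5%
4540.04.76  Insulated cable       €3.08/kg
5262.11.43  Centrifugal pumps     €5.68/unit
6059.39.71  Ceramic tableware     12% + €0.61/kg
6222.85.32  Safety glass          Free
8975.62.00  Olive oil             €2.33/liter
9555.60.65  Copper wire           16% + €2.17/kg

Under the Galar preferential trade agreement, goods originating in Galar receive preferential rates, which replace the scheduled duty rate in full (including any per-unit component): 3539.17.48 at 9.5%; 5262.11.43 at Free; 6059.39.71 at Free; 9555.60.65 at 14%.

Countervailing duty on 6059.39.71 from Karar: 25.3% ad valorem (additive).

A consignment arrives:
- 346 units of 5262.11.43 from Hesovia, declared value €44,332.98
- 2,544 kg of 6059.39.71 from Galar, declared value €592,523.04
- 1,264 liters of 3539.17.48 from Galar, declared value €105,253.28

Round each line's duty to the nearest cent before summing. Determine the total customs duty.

Line 1 (5262.11.43, Hesovia, 346 units, €44,332.98):
Base rate for 5262.11.43 is €5.68/unit.
5262.11.43 has an FTA preferential rate, but origin Hesovia is not Galar; base rate stands.
Duty = 346 × €5.68 = €1,965.28.
Line 2 (6059.39.71, Galar, 2,544 kg, €592,523.04):
Base rate for 6059.39.71 is 12% + €0.61/kg.
Origin Galar qualifies under the Duristan–Galar agreement and 6059.39.71 is covered: preferential rate Free applies instead.
The additional-duty order on 6059.39.71 targets Karar, not Galar; it does not apply.
Duty = €592,523.04 × 0% = €0.00.
Line 3 (3539.17.48, Galar, 1,264 liters, €105,253.28):
Base rate for 3539.17.48 is 10.5%.
Origin Galar qualifies under the Duristan–Galar agreement and 3539.17.48 is covered: preferential rate 9.5% applies instead.
Duty = €105,253.28 × 9.5% = €9,999.06.
Total = €1,965.28 + €0.00 + €9,999.06 = €11,964.34.

€11,964.34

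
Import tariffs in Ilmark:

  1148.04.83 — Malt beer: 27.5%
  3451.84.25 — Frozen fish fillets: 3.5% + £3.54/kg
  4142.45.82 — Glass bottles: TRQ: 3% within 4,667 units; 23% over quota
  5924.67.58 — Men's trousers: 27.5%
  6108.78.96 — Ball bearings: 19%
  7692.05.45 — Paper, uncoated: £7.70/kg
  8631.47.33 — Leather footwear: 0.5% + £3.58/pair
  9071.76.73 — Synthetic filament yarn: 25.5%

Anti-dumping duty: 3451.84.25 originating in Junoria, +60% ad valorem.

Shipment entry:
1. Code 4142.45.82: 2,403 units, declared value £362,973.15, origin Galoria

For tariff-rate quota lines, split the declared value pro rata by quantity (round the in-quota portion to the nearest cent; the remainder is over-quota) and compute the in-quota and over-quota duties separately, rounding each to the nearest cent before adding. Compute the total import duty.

Line 1 (4142.45.82, Galoria, 2,403 units, £362,973.15):
Code 4142.45.82 is under a tariff-rate quota (threshold 4,667 units). Quantity 2,403 units is within the quota, so the in-quota rate 3% applies to the full value.
Duty = £362,973.15 × 3% = £10,889.19.

£10,889.19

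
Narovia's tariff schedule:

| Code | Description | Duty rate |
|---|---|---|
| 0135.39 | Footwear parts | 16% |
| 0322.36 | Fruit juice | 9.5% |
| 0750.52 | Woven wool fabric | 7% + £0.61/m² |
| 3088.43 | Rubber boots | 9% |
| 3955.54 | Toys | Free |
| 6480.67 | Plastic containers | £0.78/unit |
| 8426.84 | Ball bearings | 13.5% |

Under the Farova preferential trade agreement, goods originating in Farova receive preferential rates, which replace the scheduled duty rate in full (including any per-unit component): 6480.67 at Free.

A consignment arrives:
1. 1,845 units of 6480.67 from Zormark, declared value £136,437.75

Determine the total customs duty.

£1,439.10

Line 1 (6480.67, Zormark, 1,845 units, £136,437.75):
Base rate for 6480.67 is £0.78/unit.
6480.67 has an FTA preferential rate, but origin Zormark is not Farova; base rate stands.
Duty = 1,845 × £0.78 = £1,439.10.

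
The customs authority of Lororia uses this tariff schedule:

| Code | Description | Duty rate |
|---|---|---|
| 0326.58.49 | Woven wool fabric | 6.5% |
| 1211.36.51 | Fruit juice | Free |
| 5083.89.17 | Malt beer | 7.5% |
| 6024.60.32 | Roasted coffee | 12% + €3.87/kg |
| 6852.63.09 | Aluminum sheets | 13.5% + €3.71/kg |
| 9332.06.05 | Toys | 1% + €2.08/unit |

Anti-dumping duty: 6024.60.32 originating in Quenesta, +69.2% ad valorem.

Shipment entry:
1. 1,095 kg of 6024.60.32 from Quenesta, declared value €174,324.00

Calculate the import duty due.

Line 1 (6024.60.32, Quenesta, 1,095 kg, €174,324.00):
Base rate for 6024.60.32 is 12% + €3.87/kg.
Additional duty on 6024.60.32 from Quenesta: +69.2%. Applied ad valorem rate: 12% + 69.2% = 81.2%.
Duty = €174,324.00 × 81.2% + 1,095 × €3.87 = €145,788.74.

€145,788.74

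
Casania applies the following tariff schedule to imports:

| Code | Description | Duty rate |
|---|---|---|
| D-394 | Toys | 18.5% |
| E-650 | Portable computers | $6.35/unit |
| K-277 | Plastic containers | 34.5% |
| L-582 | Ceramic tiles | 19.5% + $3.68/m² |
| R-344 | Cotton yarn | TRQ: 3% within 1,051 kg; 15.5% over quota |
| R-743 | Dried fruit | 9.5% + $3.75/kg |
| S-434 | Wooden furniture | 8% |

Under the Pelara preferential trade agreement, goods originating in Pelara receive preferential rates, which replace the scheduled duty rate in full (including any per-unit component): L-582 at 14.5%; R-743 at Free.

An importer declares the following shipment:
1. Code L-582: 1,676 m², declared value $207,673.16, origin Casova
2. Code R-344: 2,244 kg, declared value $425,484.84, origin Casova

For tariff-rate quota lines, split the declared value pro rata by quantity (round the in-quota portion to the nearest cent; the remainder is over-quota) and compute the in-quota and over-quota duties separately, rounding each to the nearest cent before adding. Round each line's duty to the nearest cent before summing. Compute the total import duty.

Line 1 (L-582, Casova, 1,676 m², $207,673.16):
Base rate for L-582 is 19.5% + $3.68/m².
L-582 has an FTA preferential rate, but origin Casova is not Pelara; base rate stands.
Duty = $207,673.16 × 19.5% + 1,676 × $3.68 = $46,663.95.
Line 2 (R-344, Casova, 2,244 kg, $425,484.84):
Code R-344 is under a tariff-rate quota (threshold 1,051 kg). In-quota: 1,051 kg at 3%; over-quota: 1,193 kg at 15.5%.
Pro-rata value split: in-quota = $425,484.84 × 1,051/2,244 = $199,280.11; over-quota = $425,484.84 − $199,280.11 = $226,204.73.
In-quota duty = $199,280.11 × 3% = $5,978.40. Over-quota duty = $226,204.73 × 15.5% = $35,061.73.
Line duty = $5,978.40 + $35,061.73 = $41,040.13.
Total = $46,663.95 + $41,040.13 = $87,704.08.

$87,704.08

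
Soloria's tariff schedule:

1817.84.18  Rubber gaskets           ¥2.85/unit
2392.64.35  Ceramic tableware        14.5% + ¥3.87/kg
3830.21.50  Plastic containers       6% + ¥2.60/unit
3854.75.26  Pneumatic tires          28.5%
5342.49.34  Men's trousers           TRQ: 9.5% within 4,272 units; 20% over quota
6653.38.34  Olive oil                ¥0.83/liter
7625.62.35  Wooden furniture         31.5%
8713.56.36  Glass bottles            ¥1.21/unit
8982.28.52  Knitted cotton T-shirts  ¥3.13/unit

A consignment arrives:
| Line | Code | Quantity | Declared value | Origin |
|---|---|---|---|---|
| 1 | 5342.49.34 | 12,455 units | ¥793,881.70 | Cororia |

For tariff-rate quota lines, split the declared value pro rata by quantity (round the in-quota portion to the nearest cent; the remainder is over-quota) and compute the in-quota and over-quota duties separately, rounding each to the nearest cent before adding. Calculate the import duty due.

¥130,185.12

Line 1 (5342.49.34, Cororia, 12,455 units, ¥793,881.70):
Code 5342.49.34 is under a tariff-rate quota (threshold 4,272 units). In-quota: 4,272 units at 9.5%; over-quota: 8,183 units at 20%.
Pro-rata value split: in-quota = ¥793,881.70 × 4,272/12,455 = ¥272,297.28; over-quota = ¥793,881.70 − ¥272,297.28 = ¥521,584.42.
In-quota duty = ¥272,297.28 × 9.5% = ¥25,868.24. Over-quota duty = ¥521,584.42 × 20% = ¥104,316.88.
Line duty = ¥25,868.24 + ¥104,316.88 = ¥130,185.12.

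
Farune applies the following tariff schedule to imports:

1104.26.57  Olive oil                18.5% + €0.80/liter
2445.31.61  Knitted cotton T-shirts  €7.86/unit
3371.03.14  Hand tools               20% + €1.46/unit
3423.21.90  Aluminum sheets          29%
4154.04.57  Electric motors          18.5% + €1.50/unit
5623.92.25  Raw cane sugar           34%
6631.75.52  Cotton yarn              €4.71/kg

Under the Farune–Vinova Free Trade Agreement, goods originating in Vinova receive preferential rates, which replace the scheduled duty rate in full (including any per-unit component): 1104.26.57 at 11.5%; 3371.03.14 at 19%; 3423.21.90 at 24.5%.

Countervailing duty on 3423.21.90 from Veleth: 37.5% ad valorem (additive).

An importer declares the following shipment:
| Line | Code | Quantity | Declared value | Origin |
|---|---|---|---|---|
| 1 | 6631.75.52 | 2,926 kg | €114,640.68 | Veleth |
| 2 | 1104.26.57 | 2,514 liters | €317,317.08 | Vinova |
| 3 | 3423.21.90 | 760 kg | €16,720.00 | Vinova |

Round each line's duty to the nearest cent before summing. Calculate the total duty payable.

€54,369.32

Line 1 (6631.75.52, Veleth, 2,926 kg, €114,640.68):
Base rate for 6631.75.52 is €4.71/kg.
Duty = 2,926 × €4.71 = €13,781.46.
Line 2 (1104.26.57, Vinova, 2,514 liters, €317,317.08):
Base rate for 1104.26.57 is 18.5% + €0.80/liter.
Origin Vinova qualifies under the Farune–Vinova agreement and 1104.26.57 is covered: preferential rate 11.5% applies instead.
Duty = €317,317.08 × 11.5% = €36,491.46.
Line 3 (3423.21.90, Vinova, 760 kg, €16,720.00):
Base rate for 3423.21.90 is 29%.
Origin Vinova qualifies under the Farune–Vinova agreement and 3423.21.90 is covered: preferential rate 24.5% applies instead.
The additional-duty order on 3423.21.90 targets Veleth, not Vinova; it does not apply.
Duty = €16,720.00 × 24.5% = €4,096.40.
Total = €13,781.46 + €36,491.46 + €4,096.40 = €54,369.32.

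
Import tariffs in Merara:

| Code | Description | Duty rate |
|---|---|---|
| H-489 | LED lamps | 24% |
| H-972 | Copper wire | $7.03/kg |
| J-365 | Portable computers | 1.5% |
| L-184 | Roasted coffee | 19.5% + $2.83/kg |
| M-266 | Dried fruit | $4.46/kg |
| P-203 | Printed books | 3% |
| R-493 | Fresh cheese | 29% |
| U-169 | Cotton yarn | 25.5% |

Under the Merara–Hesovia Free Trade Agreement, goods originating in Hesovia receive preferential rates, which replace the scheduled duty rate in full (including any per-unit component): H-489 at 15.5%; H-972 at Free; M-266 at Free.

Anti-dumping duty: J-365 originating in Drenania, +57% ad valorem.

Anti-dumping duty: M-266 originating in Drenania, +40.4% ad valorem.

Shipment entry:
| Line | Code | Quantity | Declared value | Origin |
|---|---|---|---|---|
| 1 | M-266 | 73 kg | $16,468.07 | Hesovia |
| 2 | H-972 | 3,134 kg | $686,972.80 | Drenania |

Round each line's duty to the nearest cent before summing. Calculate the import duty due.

Line 1 (M-266, Hesovia, 73 kg, $16,468.07):
Base rate for M-266 is $4.46/kg.
Origin Hesovia qualifies under the Merara–Hesovia agreement and M-266 is covered: preferential rate Free applies instead.
The additional-duty order on M-266 targets Drenania, not Hesovia; it does not apply.
Duty = $16,468.07 × 0% = $0.00.
Line 2 (H-972, Drenania, 3,134 kg, $686,972.80):
Base rate for H-972 is $7.03/kg.
H-972 has an FTA preferential rate, but origin Drenania is not Hesovia; base rate stands.
Duty = 3,134 × $7.03 = $22,032.02.
Total = $0.00 + $22,032.02 = $22,032.02.

$22,032.02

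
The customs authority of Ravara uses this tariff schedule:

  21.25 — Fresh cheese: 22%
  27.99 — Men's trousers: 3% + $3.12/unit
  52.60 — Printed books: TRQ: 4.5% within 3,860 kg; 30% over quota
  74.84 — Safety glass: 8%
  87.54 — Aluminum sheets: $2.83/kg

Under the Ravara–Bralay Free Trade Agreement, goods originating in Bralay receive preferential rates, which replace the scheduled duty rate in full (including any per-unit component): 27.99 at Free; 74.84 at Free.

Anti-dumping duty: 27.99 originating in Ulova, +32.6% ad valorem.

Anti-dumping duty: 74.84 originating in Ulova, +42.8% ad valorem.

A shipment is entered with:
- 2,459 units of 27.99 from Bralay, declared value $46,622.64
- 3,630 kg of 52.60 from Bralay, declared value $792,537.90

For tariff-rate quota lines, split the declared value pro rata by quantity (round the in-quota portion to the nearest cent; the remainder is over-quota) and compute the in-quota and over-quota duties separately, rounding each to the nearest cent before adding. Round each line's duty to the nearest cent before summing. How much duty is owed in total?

Line 1 (27.99, Bralay, 2,459 units, $46,622.64):
Base rate for 27.99 is 3% + $3.12/unit.
Origin Bralay qualifies under the Ravara–Bralay agreement and 27.99 is covered: preferential rate Free applies instead.
The additional-duty order on 27.99 targets Ulova, not Bralay; it does not apply.
Duty = $46,622.64 × 0% = $0.00.
Line 2 (52.60, Bralay, 3,630 kg, $792,537.90):
Code 52.60 is under a tariff-rate quota (threshold 3,860 kg). Quantity 3,630 kg is within the quota, so the in-quota rate 4.5% applies to the full value.
Duty = $792,537.90 × 4.5% = $35,664.21.
Total = $0.00 + $35,664.21 = $35,664.21.

$35,664.21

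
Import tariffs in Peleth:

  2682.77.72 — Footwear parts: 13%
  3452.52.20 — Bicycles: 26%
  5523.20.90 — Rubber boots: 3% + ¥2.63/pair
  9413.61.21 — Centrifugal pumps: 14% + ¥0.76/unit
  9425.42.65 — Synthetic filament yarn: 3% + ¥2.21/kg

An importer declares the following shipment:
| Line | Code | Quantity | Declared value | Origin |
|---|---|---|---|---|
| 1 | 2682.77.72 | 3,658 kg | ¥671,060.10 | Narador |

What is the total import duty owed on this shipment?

¥87,237.81

Line 1 (2682.77.72, Narador, 3,658 kg, ¥671,060.10):
Base rate for 2682.77.72 is 13%.
Duty = ¥671,060.10 × 13% = ¥87,237.81.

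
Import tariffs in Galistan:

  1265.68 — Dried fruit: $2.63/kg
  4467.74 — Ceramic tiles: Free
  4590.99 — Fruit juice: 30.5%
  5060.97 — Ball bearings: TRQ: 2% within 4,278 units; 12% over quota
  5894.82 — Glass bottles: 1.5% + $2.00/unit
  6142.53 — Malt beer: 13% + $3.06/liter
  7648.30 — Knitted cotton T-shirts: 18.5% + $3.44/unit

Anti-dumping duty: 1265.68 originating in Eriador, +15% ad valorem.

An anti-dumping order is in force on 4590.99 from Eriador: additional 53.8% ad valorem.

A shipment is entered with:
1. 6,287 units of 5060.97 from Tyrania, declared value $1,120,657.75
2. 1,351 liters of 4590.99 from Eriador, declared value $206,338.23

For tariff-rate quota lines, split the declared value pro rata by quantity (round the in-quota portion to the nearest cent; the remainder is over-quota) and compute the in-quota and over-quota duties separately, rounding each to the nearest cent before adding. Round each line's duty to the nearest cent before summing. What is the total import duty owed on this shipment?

Line 1 (5060.97, Tyrania, 6,287 units, $1,120,657.75):
Code 5060.97 is under a tariff-rate quota (threshold 4,278 units). In-quota: 4,278 units at 2%; over-quota: 2,009 units at 12%.
Pro-rata value split: in-quota = $1,120,657.75 × 4,278/6,287 = $762,553.50; over-quota = $1,120,657.75 − $762,553.50 = $358,104.25.
In-quota duty = $762,553.50 × 2% = $15,251.07. Over-quota duty = $358,104.25 × 12% = $42,972.51.
Line duty = $15,251.07 + $42,972.51 = $58,223.58.
Line 2 (4590.99, Eriador, 1,351 liters, $206,338.23):
Base rate for 4590.99 is 30.5%.
Additional duty on 4590.99 from Eriador: +53.8%. Applied ad valorem rate: 30.5% + 53.8% = 84.3%.
Duty = $206,338.23 × 84.3% = $173,943.13.
Total = $58,223.58 + $173,943.13 = $232,166.71.

$232,166.71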